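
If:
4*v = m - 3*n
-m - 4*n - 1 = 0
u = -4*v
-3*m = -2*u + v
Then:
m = -9/37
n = -7/37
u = -12/37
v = 3/37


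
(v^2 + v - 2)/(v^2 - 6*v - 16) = (v - 1)/(v - 8)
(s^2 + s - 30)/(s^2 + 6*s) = (s - 5)/s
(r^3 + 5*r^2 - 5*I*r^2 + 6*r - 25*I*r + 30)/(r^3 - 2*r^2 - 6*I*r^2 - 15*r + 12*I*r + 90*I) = (r^2 + r*(5 + I) + 5*I)/(r^2 - 2*r - 15)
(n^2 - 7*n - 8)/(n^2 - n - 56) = (n + 1)/(n + 7)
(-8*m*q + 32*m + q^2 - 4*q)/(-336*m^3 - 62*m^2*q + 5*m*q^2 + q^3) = (q - 4)/(42*m^2 + 13*m*q + q^2)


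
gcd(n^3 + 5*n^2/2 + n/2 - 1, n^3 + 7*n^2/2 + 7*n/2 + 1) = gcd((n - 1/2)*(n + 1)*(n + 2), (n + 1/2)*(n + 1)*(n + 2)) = n^2 + 3*n + 2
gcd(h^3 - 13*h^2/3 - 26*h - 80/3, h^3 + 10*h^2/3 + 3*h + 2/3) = h + 2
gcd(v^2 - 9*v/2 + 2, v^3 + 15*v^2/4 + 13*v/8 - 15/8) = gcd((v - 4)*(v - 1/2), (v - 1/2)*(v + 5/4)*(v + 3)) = v - 1/2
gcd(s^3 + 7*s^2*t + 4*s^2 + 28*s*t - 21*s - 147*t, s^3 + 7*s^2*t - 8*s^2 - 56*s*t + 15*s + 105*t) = s^2 + 7*s*t - 3*s - 21*t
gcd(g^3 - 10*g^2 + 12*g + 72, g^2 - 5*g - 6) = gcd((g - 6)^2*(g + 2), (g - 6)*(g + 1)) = g - 6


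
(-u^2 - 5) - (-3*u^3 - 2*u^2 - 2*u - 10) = 3*u^3 + u^2 + 2*u + 5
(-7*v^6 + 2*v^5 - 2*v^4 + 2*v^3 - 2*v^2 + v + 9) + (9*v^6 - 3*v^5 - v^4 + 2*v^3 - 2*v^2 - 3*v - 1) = 2*v^6 - v^5 - 3*v^4 + 4*v^3 - 4*v^2 - 2*v + 8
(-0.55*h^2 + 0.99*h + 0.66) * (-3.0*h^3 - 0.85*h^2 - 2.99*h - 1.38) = 1.65*h^5 - 2.5025*h^4 - 1.177*h^3 - 2.7621*h^2 - 3.3396*h - 0.9108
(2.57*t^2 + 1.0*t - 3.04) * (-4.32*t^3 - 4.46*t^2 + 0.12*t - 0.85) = -11.1024*t^5 - 15.7822*t^4 + 8.9812*t^3 + 11.4939*t^2 - 1.2148*t + 2.584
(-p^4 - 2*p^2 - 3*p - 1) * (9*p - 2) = -9*p^5 + 2*p^4 - 18*p^3 - 23*p^2 - 3*p + 2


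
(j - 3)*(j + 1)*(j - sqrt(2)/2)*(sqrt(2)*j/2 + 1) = sqrt(2)*j^4/2 - sqrt(2)*j^3 + j^3/2 - 2*sqrt(2)*j^2 - j^2 - 3*j/2 + sqrt(2)*j + 3*sqrt(2)/2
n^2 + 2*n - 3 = (n - 1)*(n + 3)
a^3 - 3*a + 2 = (a - 1)^2*(a + 2)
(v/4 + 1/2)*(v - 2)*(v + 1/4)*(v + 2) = v^4/4 + 9*v^3/16 - 7*v^2/8 - 9*v/4 - 1/2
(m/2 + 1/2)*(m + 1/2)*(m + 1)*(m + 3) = m^4/2 + 11*m^3/4 + 19*m^2/4 + 13*m/4 + 3/4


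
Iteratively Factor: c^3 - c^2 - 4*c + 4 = (c - 2)*(c^2 + c - 2) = (c - 2)*(c + 2)*(c - 1)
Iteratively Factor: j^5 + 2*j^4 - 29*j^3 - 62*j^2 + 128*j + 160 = (j - 2)*(j^4 + 4*j^3 - 21*j^2 - 104*j - 80) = (j - 2)*(j + 4)*(j^3 - 21*j - 20) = (j - 2)*(j + 1)*(j + 4)*(j^2 - j - 20) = (j - 2)*(j + 1)*(j + 4)^2*(j - 5)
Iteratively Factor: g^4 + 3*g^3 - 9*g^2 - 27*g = (g + 3)*(g^3 - 9*g) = (g - 3)*(g + 3)*(g^2 + 3*g) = (g - 3)*(g + 3)^2*(g)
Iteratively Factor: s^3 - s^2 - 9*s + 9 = (s - 1)*(s^2 - 9) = (s - 3)*(s - 1)*(s + 3)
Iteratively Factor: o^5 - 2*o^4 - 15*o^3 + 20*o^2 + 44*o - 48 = (o - 2)*(o^4 - 15*o^2 - 10*o + 24) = (o - 2)*(o - 1)*(o^3 + o^2 - 14*o - 24) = (o - 2)*(o - 1)*(o + 3)*(o^2 - 2*o - 8) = (o - 4)*(o - 2)*(o - 1)*(o + 3)*(o + 2)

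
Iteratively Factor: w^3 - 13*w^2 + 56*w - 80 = (w - 5)*(w^2 - 8*w + 16) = (w - 5)*(w - 4)*(w - 4)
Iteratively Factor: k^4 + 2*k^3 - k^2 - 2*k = (k + 1)*(k^3 + k^2 - 2*k) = k*(k + 1)*(k^2 + k - 2) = k*(k - 1)*(k + 1)*(k + 2)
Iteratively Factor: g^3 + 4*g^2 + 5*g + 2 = (g + 1)*(g^2 + 3*g + 2) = (g + 1)^2*(g + 2)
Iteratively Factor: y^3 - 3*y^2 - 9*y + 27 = (y - 3)*(y^2 - 9) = (y - 3)^2*(y + 3)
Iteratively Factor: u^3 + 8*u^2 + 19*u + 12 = (u + 4)*(u^2 + 4*u + 3) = (u + 1)*(u + 4)*(u + 3)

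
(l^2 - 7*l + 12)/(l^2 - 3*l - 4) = (l - 3)/(l + 1)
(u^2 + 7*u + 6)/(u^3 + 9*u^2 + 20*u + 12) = 1/(u + 2)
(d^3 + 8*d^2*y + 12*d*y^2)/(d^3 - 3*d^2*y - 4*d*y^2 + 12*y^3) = d*(d + 6*y)/(d^2 - 5*d*y + 6*y^2)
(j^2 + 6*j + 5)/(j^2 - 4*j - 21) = (j^2 + 6*j + 5)/(j^2 - 4*j - 21)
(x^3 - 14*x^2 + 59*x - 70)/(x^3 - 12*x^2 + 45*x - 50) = (x - 7)/(x - 5)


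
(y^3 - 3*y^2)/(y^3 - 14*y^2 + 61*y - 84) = y^2/(y^2 - 11*y + 28)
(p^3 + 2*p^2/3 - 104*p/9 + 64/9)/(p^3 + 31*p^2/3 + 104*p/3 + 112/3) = (9*p^2 - 30*p + 16)/(3*(3*p^2 + 19*p + 28))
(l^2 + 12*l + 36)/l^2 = 1 + 12/l + 36/l^2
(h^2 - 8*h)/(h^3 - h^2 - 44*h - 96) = h/(h^2 + 7*h + 12)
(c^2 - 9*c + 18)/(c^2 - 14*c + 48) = (c - 3)/(c - 8)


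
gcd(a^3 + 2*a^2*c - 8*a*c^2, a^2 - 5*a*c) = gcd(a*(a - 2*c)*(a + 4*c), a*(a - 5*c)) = a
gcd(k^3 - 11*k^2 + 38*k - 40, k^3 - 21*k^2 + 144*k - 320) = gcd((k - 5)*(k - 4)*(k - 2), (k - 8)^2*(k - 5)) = k - 5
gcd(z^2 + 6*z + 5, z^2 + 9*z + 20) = z + 5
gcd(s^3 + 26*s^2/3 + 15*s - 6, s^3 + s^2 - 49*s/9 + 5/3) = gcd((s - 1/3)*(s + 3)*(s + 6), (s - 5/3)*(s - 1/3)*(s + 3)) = s^2 + 8*s/3 - 1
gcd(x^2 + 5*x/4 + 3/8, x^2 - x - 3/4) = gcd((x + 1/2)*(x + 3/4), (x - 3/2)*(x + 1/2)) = x + 1/2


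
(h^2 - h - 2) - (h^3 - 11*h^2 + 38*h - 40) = -h^3 + 12*h^2 - 39*h + 38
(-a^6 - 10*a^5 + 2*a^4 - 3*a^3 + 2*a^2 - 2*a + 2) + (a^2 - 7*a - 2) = -a^6 - 10*a^5 + 2*a^4 - 3*a^3 + 3*a^2 - 9*a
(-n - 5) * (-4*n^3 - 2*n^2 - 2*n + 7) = 4*n^4 + 22*n^3 + 12*n^2 + 3*n - 35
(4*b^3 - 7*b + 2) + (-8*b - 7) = 4*b^3 - 15*b - 5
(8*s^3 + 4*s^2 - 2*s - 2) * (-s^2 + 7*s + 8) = -8*s^5 + 52*s^4 + 94*s^3 + 20*s^2 - 30*s - 16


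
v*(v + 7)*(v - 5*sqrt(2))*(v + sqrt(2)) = v^4 - 4*sqrt(2)*v^3 + 7*v^3 - 28*sqrt(2)*v^2 - 10*v^2 - 70*v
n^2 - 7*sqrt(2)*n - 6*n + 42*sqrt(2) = (n - 6)*(n - 7*sqrt(2))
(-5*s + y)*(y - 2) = -5*s*y + 10*s + y^2 - 2*y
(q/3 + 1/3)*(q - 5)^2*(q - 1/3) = q^4/3 - 28*q^3/9 + 6*q^2 + 20*q/3 - 25/9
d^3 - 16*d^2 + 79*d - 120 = (d - 8)*(d - 5)*(d - 3)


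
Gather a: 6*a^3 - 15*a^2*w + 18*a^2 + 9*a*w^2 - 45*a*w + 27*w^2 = 6*a^3 + a^2*(18 - 15*w) + a*(9*w^2 - 45*w) + 27*w^2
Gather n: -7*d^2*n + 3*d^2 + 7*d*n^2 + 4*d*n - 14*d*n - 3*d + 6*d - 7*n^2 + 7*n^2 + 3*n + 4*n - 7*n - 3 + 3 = 3*d^2 + 7*d*n^2 + 3*d + n*(-7*d^2 - 10*d)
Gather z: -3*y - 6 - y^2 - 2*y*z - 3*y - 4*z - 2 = -y^2 - 6*y + z*(-2*y - 4) - 8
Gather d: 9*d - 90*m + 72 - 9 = 9*d - 90*m + 63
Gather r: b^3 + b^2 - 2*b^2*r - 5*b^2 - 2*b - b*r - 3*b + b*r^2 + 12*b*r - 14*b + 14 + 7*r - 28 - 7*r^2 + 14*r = b^3 - 4*b^2 - 19*b + r^2*(b - 7) + r*(-2*b^2 + 11*b + 21) - 14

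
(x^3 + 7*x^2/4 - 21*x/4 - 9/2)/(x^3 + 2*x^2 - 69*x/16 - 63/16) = 4*(x - 2)/(4*x - 7)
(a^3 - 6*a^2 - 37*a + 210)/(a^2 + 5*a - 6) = (a^2 - 12*a + 35)/(a - 1)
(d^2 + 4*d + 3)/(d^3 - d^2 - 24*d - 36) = (d + 1)/(d^2 - 4*d - 12)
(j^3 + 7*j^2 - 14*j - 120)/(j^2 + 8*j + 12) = (j^2 + j - 20)/(j + 2)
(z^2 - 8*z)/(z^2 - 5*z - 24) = z/(z + 3)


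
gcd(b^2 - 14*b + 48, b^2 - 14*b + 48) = b^2 - 14*b + 48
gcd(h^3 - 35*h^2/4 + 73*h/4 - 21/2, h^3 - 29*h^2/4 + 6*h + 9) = h - 6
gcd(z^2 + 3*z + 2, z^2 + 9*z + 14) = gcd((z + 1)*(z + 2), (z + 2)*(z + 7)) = z + 2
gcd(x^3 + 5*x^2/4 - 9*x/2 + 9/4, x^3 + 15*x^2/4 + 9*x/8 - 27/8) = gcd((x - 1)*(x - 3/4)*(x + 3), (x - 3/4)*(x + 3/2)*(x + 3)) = x^2 + 9*x/4 - 9/4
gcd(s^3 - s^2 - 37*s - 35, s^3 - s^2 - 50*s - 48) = s + 1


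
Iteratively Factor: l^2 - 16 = (l + 4)*(l - 4)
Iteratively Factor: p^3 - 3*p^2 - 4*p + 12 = (p - 2)*(p^2 - p - 6) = (p - 3)*(p - 2)*(p + 2)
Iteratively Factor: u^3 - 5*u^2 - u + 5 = (u - 5)*(u^2 - 1) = (u - 5)*(u - 1)*(u + 1)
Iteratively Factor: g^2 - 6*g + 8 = (g - 4)*(g - 2)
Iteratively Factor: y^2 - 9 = (y + 3)*(y - 3)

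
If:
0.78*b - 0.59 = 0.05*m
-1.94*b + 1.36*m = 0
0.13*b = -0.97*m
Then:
No Solution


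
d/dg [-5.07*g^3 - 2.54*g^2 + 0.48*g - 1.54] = -15.21*g^2 - 5.08*g + 0.48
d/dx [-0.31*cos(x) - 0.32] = 0.31*sin(x)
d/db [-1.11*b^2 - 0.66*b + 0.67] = -2.22*b - 0.66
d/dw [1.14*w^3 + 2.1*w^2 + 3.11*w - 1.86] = 3.42*w^2 + 4.2*w + 3.11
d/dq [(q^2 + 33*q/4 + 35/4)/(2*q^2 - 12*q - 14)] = 3*(-19*q^2 - 42*q - 7)/(8*(q^4 - 12*q^3 + 22*q^2 + 84*q + 49))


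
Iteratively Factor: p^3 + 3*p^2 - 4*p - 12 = (p + 2)*(p^2 + p - 6) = (p - 2)*(p + 2)*(p + 3)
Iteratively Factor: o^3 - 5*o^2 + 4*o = (o - 4)*(o^2 - o) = (o - 4)*(o - 1)*(o)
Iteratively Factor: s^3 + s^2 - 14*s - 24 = (s - 4)*(s^2 + 5*s + 6) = (s - 4)*(s + 3)*(s + 2)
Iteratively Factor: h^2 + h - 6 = (h - 2)*(h + 3)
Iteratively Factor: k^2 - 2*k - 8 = (k - 4)*(k + 2)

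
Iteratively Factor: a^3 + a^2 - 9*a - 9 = (a + 1)*(a^2 - 9) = (a + 1)*(a + 3)*(a - 3)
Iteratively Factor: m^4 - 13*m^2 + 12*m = (m - 1)*(m^3 + m^2 - 12*m) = (m - 1)*(m + 4)*(m^2 - 3*m) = m*(m - 1)*(m + 4)*(m - 3)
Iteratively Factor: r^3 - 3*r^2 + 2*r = (r - 2)*(r^2 - r) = r*(r - 2)*(r - 1)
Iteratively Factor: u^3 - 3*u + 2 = (u - 1)*(u^2 + u - 2) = (u - 1)*(u + 2)*(u - 1)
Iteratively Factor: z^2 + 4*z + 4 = (z + 2)*(z + 2)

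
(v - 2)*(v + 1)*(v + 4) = v^3 + 3*v^2 - 6*v - 8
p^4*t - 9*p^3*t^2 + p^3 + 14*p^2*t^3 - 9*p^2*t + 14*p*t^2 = p*(p - 7*t)*(p - 2*t)*(p*t + 1)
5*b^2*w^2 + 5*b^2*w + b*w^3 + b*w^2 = w*(5*b + w)*(b*w + b)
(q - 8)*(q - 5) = q^2 - 13*q + 40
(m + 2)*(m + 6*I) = m^2 + 2*m + 6*I*m + 12*I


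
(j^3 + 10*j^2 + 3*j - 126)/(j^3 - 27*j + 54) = (j + 7)/(j - 3)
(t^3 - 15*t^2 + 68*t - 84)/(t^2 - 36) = (t^2 - 9*t + 14)/(t + 6)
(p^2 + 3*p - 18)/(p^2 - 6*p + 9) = (p + 6)/(p - 3)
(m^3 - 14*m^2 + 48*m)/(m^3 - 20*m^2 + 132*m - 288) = m/(m - 6)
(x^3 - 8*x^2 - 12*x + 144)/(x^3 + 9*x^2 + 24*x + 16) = (x^2 - 12*x + 36)/(x^2 + 5*x + 4)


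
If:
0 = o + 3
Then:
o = -3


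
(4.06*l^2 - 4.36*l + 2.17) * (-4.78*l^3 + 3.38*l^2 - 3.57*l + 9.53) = -19.4068*l^5 + 34.5636*l^4 - 39.6036*l^3 + 61.5916*l^2 - 49.2977*l + 20.6801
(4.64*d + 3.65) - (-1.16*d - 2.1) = 5.8*d + 5.75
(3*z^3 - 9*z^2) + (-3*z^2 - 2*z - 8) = 3*z^3 - 12*z^2 - 2*z - 8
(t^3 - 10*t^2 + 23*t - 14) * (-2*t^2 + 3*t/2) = -2*t^5 + 43*t^4/2 - 61*t^3 + 125*t^2/2 - 21*t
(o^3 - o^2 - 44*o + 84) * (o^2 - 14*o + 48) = o^5 - 15*o^4 + 18*o^3 + 652*o^2 - 3288*o + 4032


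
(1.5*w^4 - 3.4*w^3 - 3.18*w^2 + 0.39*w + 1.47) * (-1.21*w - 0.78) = -1.815*w^5 + 2.944*w^4 + 6.4998*w^3 + 2.0085*w^2 - 2.0829*w - 1.1466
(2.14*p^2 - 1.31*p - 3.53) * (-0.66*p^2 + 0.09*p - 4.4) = -1.4124*p^4 + 1.0572*p^3 - 7.2041*p^2 + 5.4463*p + 15.532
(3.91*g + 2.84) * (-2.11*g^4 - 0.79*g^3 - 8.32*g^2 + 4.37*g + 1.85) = -8.2501*g^5 - 9.0813*g^4 - 34.7748*g^3 - 6.5421*g^2 + 19.6443*g + 5.254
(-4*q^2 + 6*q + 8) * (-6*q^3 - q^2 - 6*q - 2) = 24*q^5 - 32*q^4 - 30*q^3 - 36*q^2 - 60*q - 16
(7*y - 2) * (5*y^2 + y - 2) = 35*y^3 - 3*y^2 - 16*y + 4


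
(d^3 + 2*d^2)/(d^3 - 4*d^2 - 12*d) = d/(d - 6)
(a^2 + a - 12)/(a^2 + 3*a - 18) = (a + 4)/(a + 6)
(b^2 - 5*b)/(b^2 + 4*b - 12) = b*(b - 5)/(b^2 + 4*b - 12)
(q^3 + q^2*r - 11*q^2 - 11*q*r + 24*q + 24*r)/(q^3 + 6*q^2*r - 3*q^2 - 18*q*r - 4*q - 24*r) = (-q^3 - q^2*r + 11*q^2 + 11*q*r - 24*q - 24*r)/(-q^3 - 6*q^2*r + 3*q^2 + 18*q*r + 4*q + 24*r)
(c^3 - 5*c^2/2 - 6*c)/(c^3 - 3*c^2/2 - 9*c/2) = (c - 4)/(c - 3)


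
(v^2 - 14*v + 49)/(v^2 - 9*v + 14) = (v - 7)/(v - 2)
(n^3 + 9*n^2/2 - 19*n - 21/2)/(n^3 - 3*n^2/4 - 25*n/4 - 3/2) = 2*(2*n^2 + 15*n + 7)/(4*n^2 + 9*n + 2)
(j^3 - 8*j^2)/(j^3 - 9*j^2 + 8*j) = j/(j - 1)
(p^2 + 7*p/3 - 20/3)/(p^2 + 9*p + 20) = (p - 5/3)/(p + 5)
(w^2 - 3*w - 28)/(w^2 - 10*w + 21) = (w + 4)/(w - 3)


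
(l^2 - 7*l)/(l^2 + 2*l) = (l - 7)/(l + 2)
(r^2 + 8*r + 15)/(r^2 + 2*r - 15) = (r + 3)/(r - 3)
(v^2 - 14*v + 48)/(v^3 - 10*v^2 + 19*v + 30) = (v - 8)/(v^2 - 4*v - 5)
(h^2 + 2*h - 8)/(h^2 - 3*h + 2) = (h + 4)/(h - 1)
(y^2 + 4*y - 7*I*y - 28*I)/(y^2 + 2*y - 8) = (y - 7*I)/(y - 2)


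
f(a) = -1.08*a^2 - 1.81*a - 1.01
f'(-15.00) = 30.59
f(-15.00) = -216.86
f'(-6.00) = 11.15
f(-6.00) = -29.03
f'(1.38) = -4.79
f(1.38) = -5.56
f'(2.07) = -6.28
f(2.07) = -9.38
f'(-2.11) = 2.75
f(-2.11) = -2.00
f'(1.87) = -5.85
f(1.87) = -8.17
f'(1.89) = -5.89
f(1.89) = -8.29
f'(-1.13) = 0.63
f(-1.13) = -0.34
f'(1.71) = -5.50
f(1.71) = -7.26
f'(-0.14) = -1.51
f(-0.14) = -0.78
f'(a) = -2.16*a - 1.81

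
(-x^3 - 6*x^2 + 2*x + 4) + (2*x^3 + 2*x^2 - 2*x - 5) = x^3 - 4*x^2 - 1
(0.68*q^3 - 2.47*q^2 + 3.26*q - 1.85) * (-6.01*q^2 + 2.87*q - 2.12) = -4.0868*q^5 + 16.7963*q^4 - 28.1231*q^3 + 25.7111*q^2 - 12.2207*q + 3.922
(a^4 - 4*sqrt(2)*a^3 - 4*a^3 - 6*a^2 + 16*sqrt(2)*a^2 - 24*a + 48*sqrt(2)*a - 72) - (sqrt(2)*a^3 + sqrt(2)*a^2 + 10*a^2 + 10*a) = a^4 - 5*sqrt(2)*a^3 - 4*a^3 - 16*a^2 + 15*sqrt(2)*a^2 - 34*a + 48*sqrt(2)*a - 72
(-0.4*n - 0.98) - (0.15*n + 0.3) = -0.55*n - 1.28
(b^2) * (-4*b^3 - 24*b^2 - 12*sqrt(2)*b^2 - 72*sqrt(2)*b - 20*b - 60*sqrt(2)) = -4*b^5 - 24*b^4 - 12*sqrt(2)*b^4 - 72*sqrt(2)*b^3 - 20*b^3 - 60*sqrt(2)*b^2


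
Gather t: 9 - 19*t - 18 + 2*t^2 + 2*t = 2*t^2 - 17*t - 9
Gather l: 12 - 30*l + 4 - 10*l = 16 - 40*l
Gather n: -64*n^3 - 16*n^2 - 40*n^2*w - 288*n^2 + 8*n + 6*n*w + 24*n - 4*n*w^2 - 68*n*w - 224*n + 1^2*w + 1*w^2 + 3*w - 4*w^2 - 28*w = -64*n^3 + n^2*(-40*w - 304) + n*(-4*w^2 - 62*w - 192) - 3*w^2 - 24*w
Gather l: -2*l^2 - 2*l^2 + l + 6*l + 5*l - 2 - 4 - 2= -4*l^2 + 12*l - 8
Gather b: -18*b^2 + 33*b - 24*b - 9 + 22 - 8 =-18*b^2 + 9*b + 5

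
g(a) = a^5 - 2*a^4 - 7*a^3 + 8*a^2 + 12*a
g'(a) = 5*a^4 - 8*a^3 - 21*a^2 + 16*a + 12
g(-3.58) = -535.82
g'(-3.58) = 873.94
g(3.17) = 13.59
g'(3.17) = 101.75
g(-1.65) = 6.37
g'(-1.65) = 1.42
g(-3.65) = -599.64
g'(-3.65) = 950.29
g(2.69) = -9.96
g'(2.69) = 9.17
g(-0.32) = -2.82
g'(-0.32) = 5.04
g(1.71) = 6.43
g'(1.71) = -19.30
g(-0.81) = -1.96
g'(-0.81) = -8.33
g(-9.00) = -66528.00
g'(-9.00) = 36804.00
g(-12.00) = -277200.00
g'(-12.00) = 114300.00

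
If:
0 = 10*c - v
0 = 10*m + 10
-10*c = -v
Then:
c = v/10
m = -1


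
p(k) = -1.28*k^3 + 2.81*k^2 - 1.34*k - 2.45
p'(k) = -3.84*k^2 + 5.62*k - 1.34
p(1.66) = -2.79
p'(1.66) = -2.59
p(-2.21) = 28.05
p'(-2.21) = -32.52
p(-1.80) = 16.53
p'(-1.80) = -23.90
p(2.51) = -8.35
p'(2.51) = -11.43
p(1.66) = -2.79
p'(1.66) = -2.59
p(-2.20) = 27.73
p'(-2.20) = -32.29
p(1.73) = -2.99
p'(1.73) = -3.11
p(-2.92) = 57.29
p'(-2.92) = -50.49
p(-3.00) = 61.42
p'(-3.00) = -52.76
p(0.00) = -2.45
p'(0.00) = -1.34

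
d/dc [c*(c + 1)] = 2*c + 1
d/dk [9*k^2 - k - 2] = 18*k - 1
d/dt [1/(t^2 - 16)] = -2*t/(t^2 - 16)^2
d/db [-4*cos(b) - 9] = 4*sin(b)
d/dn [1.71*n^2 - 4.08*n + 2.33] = 3.42*n - 4.08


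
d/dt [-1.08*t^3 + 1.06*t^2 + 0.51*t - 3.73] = -3.24*t^2 + 2.12*t + 0.51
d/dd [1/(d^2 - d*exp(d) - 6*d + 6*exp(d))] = (d*exp(d) - 2*d - 5*exp(d) + 6)/(d^2 - d*exp(d) - 6*d + 6*exp(d))^2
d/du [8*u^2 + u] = 16*u + 1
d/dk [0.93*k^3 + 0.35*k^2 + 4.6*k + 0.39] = 2.79*k^2 + 0.7*k + 4.6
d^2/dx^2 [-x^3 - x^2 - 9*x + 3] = -6*x - 2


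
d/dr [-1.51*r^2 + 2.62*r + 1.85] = 2.62 - 3.02*r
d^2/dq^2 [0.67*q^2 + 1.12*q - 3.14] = 1.34000000000000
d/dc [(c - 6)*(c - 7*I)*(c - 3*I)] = 3*c^2 + c*(-12 - 20*I) - 21 + 60*I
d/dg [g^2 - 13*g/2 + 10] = 2*g - 13/2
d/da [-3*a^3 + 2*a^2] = a*(4 - 9*a)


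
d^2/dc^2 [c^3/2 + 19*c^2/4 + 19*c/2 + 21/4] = 3*c + 19/2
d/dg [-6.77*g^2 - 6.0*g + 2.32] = -13.54*g - 6.0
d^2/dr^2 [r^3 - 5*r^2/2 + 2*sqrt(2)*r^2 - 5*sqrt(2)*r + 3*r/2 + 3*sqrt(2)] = 6*r - 5 + 4*sqrt(2)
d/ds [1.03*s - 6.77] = 1.03000000000000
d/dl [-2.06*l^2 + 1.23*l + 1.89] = 1.23 - 4.12*l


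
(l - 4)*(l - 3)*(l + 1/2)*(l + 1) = l^4 - 11*l^3/2 + 2*l^2 + 29*l/2 + 6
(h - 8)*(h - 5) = h^2 - 13*h + 40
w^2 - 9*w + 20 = (w - 5)*(w - 4)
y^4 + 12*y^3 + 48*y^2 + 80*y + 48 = (y + 2)^3*(y + 6)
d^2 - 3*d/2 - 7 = (d - 7/2)*(d + 2)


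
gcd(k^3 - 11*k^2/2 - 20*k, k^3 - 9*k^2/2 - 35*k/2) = k^2 + 5*k/2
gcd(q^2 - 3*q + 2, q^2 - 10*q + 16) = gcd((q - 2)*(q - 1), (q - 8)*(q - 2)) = q - 2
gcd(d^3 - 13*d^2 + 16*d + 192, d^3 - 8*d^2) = d - 8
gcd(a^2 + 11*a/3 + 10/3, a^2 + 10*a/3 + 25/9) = a + 5/3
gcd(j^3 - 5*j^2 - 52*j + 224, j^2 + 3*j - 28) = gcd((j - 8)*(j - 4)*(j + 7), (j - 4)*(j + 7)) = j^2 + 3*j - 28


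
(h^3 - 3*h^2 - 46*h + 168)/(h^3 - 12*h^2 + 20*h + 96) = (h^2 + 3*h - 28)/(h^2 - 6*h - 16)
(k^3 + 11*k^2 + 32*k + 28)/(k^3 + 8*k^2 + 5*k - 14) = (k + 2)/(k - 1)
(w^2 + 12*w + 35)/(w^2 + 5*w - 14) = (w + 5)/(w - 2)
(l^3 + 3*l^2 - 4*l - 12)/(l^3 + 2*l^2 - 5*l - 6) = (l + 2)/(l + 1)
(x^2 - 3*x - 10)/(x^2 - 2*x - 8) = (x - 5)/(x - 4)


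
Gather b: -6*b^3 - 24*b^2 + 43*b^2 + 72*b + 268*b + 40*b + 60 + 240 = -6*b^3 + 19*b^2 + 380*b + 300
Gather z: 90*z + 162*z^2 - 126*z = 162*z^2 - 36*z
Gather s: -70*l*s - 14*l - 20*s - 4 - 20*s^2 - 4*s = -14*l - 20*s^2 + s*(-70*l - 24) - 4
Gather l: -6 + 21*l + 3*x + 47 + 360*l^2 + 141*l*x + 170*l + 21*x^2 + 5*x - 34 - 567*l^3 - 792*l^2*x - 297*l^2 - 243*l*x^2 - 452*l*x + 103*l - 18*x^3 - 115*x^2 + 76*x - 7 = -567*l^3 + l^2*(63 - 792*x) + l*(-243*x^2 - 311*x + 294) - 18*x^3 - 94*x^2 + 84*x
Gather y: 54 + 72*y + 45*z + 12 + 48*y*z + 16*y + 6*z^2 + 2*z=y*(48*z + 88) + 6*z^2 + 47*z + 66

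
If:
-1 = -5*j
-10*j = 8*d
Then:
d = -1/4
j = 1/5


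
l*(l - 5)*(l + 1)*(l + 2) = l^4 - 2*l^3 - 13*l^2 - 10*l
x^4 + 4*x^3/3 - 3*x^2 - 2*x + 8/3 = (x - 1)^2*(x + 4/3)*(x + 2)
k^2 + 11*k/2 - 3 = (k - 1/2)*(k + 6)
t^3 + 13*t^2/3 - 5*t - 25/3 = (t - 5/3)*(t + 1)*(t + 5)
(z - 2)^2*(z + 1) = z^3 - 3*z^2 + 4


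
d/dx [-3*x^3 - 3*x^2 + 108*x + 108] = -9*x^2 - 6*x + 108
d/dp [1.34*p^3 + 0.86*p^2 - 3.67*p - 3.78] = 4.02*p^2 + 1.72*p - 3.67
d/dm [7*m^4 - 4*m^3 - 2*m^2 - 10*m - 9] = 28*m^3 - 12*m^2 - 4*m - 10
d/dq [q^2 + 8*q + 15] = 2*q + 8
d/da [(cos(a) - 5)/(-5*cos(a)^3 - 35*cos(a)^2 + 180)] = (137*cos(a)/2 + 4*cos(2*a) - cos(3*a)/2 - 32)*sin(a)/(5*(cos(a)^3 + 7*cos(a)^2 - 36)^2)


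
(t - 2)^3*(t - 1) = t^4 - 7*t^3 + 18*t^2 - 20*t + 8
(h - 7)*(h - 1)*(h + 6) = h^3 - 2*h^2 - 41*h + 42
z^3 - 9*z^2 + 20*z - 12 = (z - 6)*(z - 2)*(z - 1)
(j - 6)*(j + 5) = j^2 - j - 30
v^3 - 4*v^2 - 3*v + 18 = (v - 3)^2*(v + 2)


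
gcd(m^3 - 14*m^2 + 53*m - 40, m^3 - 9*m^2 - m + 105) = m - 5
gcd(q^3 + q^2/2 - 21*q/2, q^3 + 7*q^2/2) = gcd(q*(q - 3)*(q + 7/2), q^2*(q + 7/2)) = q^2 + 7*q/2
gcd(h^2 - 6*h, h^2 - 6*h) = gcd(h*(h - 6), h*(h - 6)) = h^2 - 6*h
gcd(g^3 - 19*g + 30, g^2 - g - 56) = 1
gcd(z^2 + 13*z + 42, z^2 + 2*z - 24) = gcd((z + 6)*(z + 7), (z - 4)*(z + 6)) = z + 6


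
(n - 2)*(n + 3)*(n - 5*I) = n^3 + n^2 - 5*I*n^2 - 6*n - 5*I*n + 30*I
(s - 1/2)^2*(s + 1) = s^3 - 3*s/4 + 1/4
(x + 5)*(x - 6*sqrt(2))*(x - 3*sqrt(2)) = x^3 - 9*sqrt(2)*x^2 + 5*x^2 - 45*sqrt(2)*x + 36*x + 180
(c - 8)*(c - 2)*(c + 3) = c^3 - 7*c^2 - 14*c + 48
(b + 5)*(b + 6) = b^2 + 11*b + 30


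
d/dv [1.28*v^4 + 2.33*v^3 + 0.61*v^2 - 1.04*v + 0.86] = 5.12*v^3 + 6.99*v^2 + 1.22*v - 1.04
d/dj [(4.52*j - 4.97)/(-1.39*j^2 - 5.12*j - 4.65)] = (6.2828*j^2 - 13.8166*j - 46.4644)/(1.9321*j^4 + 14.2336*j^3 + 39.1414*j^2 + 47.616*j + 21.6225)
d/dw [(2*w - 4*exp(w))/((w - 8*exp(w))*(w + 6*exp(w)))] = 2*(-w^2 + 96*w*exp(2*w) + 4*w*exp(w) - 96*exp(3*w) - 52*exp(2*w))/(w^4 - 4*w^3*exp(w) - 92*w^2*exp(2*w) + 192*w*exp(3*w) + 2304*exp(4*w))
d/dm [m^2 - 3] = 2*m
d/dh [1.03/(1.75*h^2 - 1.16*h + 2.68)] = (1.1948 - 3.605*h)/(1.75*h^2 - 1.16*h + 2.68)^2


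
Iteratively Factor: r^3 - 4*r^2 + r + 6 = (r - 2)*(r^2 - 2*r - 3) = (r - 2)*(r + 1)*(r - 3)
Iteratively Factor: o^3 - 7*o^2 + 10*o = (o - 5)*(o^2 - 2*o) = o*(o - 5)*(o - 2)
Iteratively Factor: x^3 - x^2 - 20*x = (x - 5)*(x^2 + 4*x) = x*(x - 5)*(x + 4)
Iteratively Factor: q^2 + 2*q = (q)*(q + 2)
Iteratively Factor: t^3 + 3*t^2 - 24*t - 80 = (t - 5)*(t^2 + 8*t + 16) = (t - 5)*(t + 4)*(t + 4)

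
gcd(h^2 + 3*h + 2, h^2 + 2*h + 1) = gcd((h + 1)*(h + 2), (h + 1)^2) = h + 1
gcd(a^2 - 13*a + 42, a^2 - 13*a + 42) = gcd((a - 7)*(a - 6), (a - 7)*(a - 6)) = a^2 - 13*a + 42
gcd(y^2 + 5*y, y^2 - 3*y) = y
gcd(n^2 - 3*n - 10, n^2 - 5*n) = n - 5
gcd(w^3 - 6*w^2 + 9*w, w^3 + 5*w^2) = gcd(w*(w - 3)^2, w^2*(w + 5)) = w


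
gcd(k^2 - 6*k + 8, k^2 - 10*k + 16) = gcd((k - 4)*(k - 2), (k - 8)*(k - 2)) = k - 2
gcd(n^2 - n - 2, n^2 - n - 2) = n^2 - n - 2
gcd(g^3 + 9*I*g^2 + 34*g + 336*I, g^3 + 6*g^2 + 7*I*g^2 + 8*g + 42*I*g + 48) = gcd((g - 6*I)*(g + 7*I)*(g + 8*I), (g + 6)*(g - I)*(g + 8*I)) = g + 8*I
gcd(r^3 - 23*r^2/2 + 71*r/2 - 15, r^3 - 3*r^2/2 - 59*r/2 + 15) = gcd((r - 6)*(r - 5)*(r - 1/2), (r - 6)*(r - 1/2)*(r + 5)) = r^2 - 13*r/2 + 3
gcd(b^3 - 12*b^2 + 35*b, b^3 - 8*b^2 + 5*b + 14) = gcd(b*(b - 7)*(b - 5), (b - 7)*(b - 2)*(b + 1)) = b - 7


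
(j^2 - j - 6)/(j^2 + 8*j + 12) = (j - 3)/(j + 6)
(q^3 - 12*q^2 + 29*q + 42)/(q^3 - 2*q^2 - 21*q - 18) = (q - 7)/(q + 3)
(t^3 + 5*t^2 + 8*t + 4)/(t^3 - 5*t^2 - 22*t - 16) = (t + 2)/(t - 8)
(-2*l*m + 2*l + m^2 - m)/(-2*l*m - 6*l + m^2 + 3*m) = (m - 1)/(m + 3)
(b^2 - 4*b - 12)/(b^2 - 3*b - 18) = (b + 2)/(b + 3)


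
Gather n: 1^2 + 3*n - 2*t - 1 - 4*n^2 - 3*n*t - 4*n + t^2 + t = -4*n^2 + n*(-3*t - 1) + t^2 - t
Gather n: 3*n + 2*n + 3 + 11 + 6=5*n + 20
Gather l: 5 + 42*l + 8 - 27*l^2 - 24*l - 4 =-27*l^2 + 18*l + 9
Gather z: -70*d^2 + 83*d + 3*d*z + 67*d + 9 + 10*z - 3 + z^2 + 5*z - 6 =-70*d^2 + 150*d + z^2 + z*(3*d + 15)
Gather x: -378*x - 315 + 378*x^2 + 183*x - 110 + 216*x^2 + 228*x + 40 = 594*x^2 + 33*x - 385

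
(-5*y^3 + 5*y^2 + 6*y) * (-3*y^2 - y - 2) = 15*y^5 - 10*y^4 - 13*y^3 - 16*y^2 - 12*y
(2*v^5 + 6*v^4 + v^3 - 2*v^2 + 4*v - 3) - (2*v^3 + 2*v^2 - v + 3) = 2*v^5 + 6*v^4 - v^3 - 4*v^2 + 5*v - 6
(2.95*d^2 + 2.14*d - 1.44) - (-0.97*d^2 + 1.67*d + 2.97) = 3.92*d^2 + 0.47*d - 4.41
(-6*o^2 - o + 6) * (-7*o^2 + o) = 42*o^4 + o^3 - 43*o^2 + 6*o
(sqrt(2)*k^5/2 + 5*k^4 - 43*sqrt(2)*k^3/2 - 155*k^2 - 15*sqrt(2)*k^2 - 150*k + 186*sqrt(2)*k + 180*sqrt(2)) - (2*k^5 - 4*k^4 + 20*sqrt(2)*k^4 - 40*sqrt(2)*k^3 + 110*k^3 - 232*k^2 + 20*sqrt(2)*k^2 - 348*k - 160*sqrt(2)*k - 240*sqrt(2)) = -2*k^5 + sqrt(2)*k^5/2 - 20*sqrt(2)*k^4 + 9*k^4 - 110*k^3 + 37*sqrt(2)*k^3/2 - 35*sqrt(2)*k^2 + 77*k^2 + 198*k + 346*sqrt(2)*k + 420*sqrt(2)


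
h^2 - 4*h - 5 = (h - 5)*(h + 1)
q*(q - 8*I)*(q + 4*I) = q^3 - 4*I*q^2 + 32*q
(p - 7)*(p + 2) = p^2 - 5*p - 14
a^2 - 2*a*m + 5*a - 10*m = (a + 5)*(a - 2*m)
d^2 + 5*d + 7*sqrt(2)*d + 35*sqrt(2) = (d + 5)*(d + 7*sqrt(2))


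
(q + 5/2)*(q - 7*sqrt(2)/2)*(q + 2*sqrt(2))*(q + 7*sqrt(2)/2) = q^4 + 5*q^3/2 + 2*sqrt(2)*q^3 - 49*q^2/2 + 5*sqrt(2)*q^2 - 49*sqrt(2)*q - 245*q/4 - 245*sqrt(2)/2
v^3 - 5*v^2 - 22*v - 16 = (v - 8)*(v + 1)*(v + 2)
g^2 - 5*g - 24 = (g - 8)*(g + 3)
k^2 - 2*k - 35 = (k - 7)*(k + 5)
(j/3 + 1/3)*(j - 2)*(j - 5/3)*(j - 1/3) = j^4/3 - j^3 + 5*j^2/27 + 31*j/27 - 10/27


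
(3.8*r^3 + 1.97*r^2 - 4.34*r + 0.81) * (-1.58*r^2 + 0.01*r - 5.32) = -6.004*r^5 - 3.0746*r^4 - 13.3391*r^3 - 11.8036*r^2 + 23.0969*r - 4.3092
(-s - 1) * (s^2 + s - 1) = -s^3 - 2*s^2 + 1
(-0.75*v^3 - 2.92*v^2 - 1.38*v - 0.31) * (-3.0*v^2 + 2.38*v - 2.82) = 2.25*v^5 + 6.975*v^4 - 0.6946*v^3 + 5.88*v^2 + 3.1538*v + 0.8742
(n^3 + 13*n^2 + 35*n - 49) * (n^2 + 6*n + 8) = n^5 + 19*n^4 + 121*n^3 + 265*n^2 - 14*n - 392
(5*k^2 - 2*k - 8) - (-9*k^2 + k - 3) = 14*k^2 - 3*k - 5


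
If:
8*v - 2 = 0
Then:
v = 1/4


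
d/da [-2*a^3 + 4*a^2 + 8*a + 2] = -6*a^2 + 8*a + 8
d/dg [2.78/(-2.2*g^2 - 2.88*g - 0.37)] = (12.232*g + 8.0064)/(2.2*g^2 + 2.88*g + 0.37)^2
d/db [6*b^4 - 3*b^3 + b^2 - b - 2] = 24*b^3 - 9*b^2 + 2*b - 1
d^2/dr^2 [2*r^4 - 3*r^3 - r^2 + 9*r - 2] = 24*r^2 - 18*r - 2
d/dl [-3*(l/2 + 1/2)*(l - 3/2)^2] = -9*l^2/2 + 6*l + 9/8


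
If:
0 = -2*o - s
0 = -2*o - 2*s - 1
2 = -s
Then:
No Solution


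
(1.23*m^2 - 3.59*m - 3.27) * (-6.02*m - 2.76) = -7.4046*m^3 + 18.217*m^2 + 29.5938*m + 9.0252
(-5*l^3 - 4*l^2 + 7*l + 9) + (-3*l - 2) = -5*l^3 - 4*l^2 + 4*l + 7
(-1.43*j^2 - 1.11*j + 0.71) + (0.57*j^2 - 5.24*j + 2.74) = -0.86*j^2 - 6.35*j + 3.45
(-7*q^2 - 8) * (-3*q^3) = 21*q^5 + 24*q^3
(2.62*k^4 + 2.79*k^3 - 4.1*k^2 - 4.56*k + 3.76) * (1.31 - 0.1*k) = -0.262*k^5 + 3.1532*k^4 + 4.0649*k^3 - 4.915*k^2 - 6.3496*k + 4.9256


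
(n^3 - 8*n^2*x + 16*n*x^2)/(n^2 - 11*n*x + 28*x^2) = n*(-n + 4*x)/(-n + 7*x)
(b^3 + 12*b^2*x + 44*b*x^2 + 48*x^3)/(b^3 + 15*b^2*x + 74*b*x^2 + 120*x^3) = (b + 2*x)/(b + 5*x)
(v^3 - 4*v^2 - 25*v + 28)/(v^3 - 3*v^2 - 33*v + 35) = (v + 4)/(v + 5)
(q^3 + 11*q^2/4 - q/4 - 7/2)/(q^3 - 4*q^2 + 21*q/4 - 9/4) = (4*q^2 + 15*q + 14)/(4*q^2 - 12*q + 9)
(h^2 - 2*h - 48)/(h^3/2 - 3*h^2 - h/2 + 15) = 2*(h^2 - 2*h - 48)/(h^3 - 6*h^2 - h + 30)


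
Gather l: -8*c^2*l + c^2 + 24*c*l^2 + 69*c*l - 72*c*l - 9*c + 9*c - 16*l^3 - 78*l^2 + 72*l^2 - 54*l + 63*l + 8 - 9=c^2 - 16*l^3 + l^2*(24*c - 6) + l*(-8*c^2 - 3*c + 9) - 1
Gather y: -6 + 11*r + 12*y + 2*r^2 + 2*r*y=2*r^2 + 11*r + y*(2*r + 12) - 6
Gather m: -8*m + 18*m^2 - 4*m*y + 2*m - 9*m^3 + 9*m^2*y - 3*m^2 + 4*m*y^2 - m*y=-9*m^3 + m^2*(9*y + 15) + m*(4*y^2 - 5*y - 6)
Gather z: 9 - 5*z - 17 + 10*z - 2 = 5*z - 10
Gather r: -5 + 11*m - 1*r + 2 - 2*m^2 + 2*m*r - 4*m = -2*m^2 + 7*m + r*(2*m - 1) - 3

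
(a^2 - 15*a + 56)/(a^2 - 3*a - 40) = (a - 7)/(a + 5)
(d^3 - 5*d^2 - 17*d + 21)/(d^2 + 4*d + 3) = (d^2 - 8*d + 7)/(d + 1)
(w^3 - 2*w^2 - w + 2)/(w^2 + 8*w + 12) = (w^3 - 2*w^2 - w + 2)/(w^2 + 8*w + 12)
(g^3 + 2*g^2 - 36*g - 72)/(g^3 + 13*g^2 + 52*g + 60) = (g - 6)/(g + 5)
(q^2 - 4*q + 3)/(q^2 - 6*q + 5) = (q - 3)/(q - 5)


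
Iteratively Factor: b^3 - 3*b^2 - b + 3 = (b - 1)*(b^2 - 2*b - 3) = (b - 3)*(b - 1)*(b + 1)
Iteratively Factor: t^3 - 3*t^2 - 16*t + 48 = (t - 4)*(t^2 + t - 12) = (t - 4)*(t - 3)*(t + 4)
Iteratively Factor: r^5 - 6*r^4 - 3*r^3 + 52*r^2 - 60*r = (r - 2)*(r^4 - 4*r^3 - 11*r^2 + 30*r) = (r - 2)*(r + 3)*(r^3 - 7*r^2 + 10*r) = r*(r - 2)*(r + 3)*(r^2 - 7*r + 10) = r*(r - 5)*(r - 2)*(r + 3)*(r - 2)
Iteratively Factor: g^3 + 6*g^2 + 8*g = (g)*(g^2 + 6*g + 8) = g*(g + 2)*(g + 4)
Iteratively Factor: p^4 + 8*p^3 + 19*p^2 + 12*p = (p + 4)*(p^3 + 4*p^2 + 3*p) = p*(p + 4)*(p^2 + 4*p + 3) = p*(p + 1)*(p + 4)*(p + 3)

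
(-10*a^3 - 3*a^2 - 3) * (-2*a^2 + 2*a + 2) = 20*a^5 - 14*a^4 - 26*a^3 - 6*a - 6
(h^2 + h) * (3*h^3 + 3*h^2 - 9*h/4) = 3*h^5 + 6*h^4 + 3*h^3/4 - 9*h^2/4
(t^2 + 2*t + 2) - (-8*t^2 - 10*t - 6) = 9*t^2 + 12*t + 8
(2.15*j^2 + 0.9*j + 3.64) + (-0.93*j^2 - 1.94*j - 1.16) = 1.22*j^2 - 1.04*j + 2.48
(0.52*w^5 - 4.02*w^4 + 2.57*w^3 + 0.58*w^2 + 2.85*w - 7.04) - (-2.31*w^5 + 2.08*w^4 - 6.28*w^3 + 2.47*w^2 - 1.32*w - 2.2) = 2.83*w^5 - 6.1*w^4 + 8.85*w^3 - 1.89*w^2 + 4.17*w - 4.84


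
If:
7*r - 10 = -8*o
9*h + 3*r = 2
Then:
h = 2/9 - r/3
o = 5/4 - 7*r/8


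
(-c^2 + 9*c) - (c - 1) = -c^2 + 8*c + 1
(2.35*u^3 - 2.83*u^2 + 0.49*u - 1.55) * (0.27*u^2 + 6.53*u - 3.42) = 0.6345*u^5 + 14.5814*u^4 - 26.3846*u^3 + 12.4598*u^2 - 11.7973*u + 5.301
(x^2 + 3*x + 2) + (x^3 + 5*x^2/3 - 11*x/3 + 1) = x^3 + 8*x^2/3 - 2*x/3 + 3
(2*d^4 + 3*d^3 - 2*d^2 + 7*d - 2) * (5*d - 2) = 10*d^5 + 11*d^4 - 16*d^3 + 39*d^2 - 24*d + 4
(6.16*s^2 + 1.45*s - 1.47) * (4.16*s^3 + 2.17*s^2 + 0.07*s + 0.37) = 25.6256*s^5 + 19.3992*s^4 - 2.5375*s^3 - 0.8092*s^2 + 0.4336*s - 0.5439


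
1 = 1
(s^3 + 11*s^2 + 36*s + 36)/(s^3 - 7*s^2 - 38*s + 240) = (s^2 + 5*s + 6)/(s^2 - 13*s + 40)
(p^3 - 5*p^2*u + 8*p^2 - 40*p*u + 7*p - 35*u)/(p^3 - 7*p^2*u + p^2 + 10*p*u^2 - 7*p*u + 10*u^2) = (p + 7)/(p - 2*u)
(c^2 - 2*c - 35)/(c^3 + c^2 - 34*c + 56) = (c^2 - 2*c - 35)/(c^3 + c^2 - 34*c + 56)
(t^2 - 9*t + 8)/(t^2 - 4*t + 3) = (t - 8)/(t - 3)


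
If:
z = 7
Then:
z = 7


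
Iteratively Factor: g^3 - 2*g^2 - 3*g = (g)*(g^2 - 2*g - 3) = g*(g - 3)*(g + 1)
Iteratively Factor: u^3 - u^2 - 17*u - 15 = (u + 3)*(u^2 - 4*u - 5) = (u - 5)*(u + 3)*(u + 1)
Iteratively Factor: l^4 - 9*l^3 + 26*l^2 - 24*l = (l - 2)*(l^3 - 7*l^2 + 12*l) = (l - 4)*(l - 2)*(l^2 - 3*l) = l*(l - 4)*(l - 2)*(l - 3)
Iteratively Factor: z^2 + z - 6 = (z + 3)*(z - 2)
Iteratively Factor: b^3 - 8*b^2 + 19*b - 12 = (b - 1)*(b^2 - 7*b + 12) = (b - 3)*(b - 1)*(b - 4)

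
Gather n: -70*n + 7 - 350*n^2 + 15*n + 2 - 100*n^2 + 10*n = -450*n^2 - 45*n + 9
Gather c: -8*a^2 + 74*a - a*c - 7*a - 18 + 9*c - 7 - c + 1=-8*a^2 + 67*a + c*(8 - a) - 24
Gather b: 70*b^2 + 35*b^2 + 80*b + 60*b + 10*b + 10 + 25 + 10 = 105*b^2 + 150*b + 45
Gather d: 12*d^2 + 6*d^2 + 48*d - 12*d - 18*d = 18*d^2 + 18*d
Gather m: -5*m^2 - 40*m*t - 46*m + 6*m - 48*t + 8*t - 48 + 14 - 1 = -5*m^2 + m*(-40*t - 40) - 40*t - 35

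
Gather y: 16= 16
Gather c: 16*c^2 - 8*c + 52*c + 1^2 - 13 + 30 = 16*c^2 + 44*c + 18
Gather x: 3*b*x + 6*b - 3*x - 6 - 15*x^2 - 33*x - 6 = 6*b - 15*x^2 + x*(3*b - 36) - 12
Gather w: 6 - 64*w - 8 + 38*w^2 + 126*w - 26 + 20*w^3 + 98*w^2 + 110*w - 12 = 20*w^3 + 136*w^2 + 172*w - 40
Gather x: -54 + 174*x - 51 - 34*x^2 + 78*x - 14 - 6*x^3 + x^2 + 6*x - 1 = -6*x^3 - 33*x^2 + 258*x - 120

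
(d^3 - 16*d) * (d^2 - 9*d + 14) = d^5 - 9*d^4 - 2*d^3 + 144*d^2 - 224*d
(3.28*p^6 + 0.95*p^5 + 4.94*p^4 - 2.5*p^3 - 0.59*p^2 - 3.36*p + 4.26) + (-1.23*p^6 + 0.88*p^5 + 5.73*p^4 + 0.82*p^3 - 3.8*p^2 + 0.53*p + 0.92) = 2.05*p^6 + 1.83*p^5 + 10.67*p^4 - 1.68*p^3 - 4.39*p^2 - 2.83*p + 5.18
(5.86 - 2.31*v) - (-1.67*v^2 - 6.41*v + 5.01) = 1.67*v^2 + 4.1*v + 0.850000000000001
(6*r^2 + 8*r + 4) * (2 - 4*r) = -24*r^3 - 20*r^2 + 8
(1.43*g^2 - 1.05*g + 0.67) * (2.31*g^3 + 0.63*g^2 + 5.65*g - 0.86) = 3.3033*g^5 - 1.5246*g^4 + 8.9657*g^3 - 6.7402*g^2 + 4.6885*g - 0.5762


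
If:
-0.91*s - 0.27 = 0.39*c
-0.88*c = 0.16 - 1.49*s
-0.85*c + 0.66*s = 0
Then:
No Solution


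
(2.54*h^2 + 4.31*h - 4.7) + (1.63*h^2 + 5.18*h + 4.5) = 4.17*h^2 + 9.49*h - 0.2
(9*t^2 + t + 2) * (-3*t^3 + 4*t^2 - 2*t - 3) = -27*t^5 + 33*t^4 - 20*t^3 - 21*t^2 - 7*t - 6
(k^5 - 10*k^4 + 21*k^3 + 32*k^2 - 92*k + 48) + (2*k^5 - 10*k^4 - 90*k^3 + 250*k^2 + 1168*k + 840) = 3*k^5 - 20*k^4 - 69*k^3 + 282*k^2 + 1076*k + 888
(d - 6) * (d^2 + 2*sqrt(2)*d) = d^3 - 6*d^2 + 2*sqrt(2)*d^2 - 12*sqrt(2)*d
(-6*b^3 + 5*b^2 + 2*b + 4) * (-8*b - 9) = 48*b^4 + 14*b^3 - 61*b^2 - 50*b - 36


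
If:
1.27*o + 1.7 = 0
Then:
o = -1.34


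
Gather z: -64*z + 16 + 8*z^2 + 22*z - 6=8*z^2 - 42*z + 10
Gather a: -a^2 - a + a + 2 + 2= 4 - a^2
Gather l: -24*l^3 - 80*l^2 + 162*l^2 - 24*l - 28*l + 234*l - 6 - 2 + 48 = -24*l^3 + 82*l^2 + 182*l + 40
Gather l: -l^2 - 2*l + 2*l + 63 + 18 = 81 - l^2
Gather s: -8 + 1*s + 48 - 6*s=40 - 5*s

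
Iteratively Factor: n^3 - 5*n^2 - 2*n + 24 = (n - 4)*(n^2 - n - 6) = (n - 4)*(n - 3)*(n + 2)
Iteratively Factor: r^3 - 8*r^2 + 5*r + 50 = (r + 2)*(r^2 - 10*r + 25) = (r - 5)*(r + 2)*(r - 5)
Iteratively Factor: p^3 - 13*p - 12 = (p - 4)*(p^2 + 4*p + 3) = (p - 4)*(p + 3)*(p + 1)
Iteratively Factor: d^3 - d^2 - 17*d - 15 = (d + 3)*(d^2 - 4*d - 5) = (d + 1)*(d + 3)*(d - 5)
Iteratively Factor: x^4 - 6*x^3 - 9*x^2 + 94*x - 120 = (x - 3)*(x^3 - 3*x^2 - 18*x + 40) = (x - 3)*(x + 4)*(x^2 - 7*x + 10) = (x - 5)*(x - 3)*(x + 4)*(x - 2)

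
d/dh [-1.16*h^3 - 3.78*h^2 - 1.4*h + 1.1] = -3.48*h^2 - 7.56*h - 1.4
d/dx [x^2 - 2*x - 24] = 2*x - 2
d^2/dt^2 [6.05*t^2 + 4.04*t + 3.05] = 12.1000000000000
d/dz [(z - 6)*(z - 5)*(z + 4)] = 3*z^2 - 14*z - 14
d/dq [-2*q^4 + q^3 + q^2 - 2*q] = -8*q^3 + 3*q^2 + 2*q - 2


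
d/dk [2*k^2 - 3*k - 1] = 4*k - 3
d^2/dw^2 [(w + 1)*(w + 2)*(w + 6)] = 6*w + 18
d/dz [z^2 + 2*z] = 2*z + 2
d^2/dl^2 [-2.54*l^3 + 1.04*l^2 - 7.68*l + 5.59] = 2.08 - 15.24*l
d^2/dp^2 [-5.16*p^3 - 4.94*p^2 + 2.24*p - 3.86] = -30.96*p - 9.88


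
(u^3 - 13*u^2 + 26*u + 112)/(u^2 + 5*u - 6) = (u^3 - 13*u^2 + 26*u + 112)/(u^2 + 5*u - 6)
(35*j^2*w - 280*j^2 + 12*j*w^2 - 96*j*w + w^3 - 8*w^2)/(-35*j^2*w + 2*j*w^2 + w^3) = (5*j*w - 40*j + w^2 - 8*w)/(w*(-5*j + w))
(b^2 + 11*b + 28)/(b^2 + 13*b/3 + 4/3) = 3*(b + 7)/(3*b + 1)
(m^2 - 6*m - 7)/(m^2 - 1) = (m - 7)/(m - 1)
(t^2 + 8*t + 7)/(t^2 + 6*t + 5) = (t + 7)/(t + 5)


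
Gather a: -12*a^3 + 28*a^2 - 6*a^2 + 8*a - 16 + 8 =-12*a^3 + 22*a^2 + 8*a - 8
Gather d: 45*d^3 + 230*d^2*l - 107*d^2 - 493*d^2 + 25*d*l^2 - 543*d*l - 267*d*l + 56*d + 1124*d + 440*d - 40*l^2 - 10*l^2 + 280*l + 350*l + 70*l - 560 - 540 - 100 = 45*d^3 + d^2*(230*l - 600) + d*(25*l^2 - 810*l + 1620) - 50*l^2 + 700*l - 1200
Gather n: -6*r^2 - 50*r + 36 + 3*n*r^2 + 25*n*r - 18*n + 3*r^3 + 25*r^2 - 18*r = n*(3*r^2 + 25*r - 18) + 3*r^3 + 19*r^2 - 68*r + 36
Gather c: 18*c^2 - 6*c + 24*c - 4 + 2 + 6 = 18*c^2 + 18*c + 4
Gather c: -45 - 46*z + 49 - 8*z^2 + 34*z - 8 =-8*z^2 - 12*z - 4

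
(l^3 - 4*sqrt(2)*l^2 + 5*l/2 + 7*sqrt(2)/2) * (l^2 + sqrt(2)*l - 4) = l^5 - 3*sqrt(2)*l^4 - 19*l^3/2 + 22*sqrt(2)*l^2 - 3*l - 14*sqrt(2)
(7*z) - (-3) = 7*z + 3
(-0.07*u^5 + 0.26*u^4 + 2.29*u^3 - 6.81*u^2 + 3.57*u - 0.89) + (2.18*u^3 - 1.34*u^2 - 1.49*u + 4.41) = -0.07*u^5 + 0.26*u^4 + 4.47*u^3 - 8.15*u^2 + 2.08*u + 3.52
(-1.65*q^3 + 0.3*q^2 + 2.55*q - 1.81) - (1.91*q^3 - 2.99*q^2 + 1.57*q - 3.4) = -3.56*q^3 + 3.29*q^2 + 0.98*q + 1.59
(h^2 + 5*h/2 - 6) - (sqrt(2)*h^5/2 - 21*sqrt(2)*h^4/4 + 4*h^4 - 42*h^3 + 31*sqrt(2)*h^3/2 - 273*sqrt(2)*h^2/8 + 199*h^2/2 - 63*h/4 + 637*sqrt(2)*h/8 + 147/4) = -sqrt(2)*h^5/2 - 4*h^4 + 21*sqrt(2)*h^4/4 - 31*sqrt(2)*h^3/2 + 42*h^3 - 197*h^2/2 + 273*sqrt(2)*h^2/8 - 637*sqrt(2)*h/8 + 73*h/4 - 171/4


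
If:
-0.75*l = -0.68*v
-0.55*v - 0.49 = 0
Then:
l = -0.81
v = -0.89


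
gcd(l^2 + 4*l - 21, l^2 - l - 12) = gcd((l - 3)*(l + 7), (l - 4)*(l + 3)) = 1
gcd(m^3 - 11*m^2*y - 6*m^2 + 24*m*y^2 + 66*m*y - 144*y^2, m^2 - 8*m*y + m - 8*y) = -m + 8*y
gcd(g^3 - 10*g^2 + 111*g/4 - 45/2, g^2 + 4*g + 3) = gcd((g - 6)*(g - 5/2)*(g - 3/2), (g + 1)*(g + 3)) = 1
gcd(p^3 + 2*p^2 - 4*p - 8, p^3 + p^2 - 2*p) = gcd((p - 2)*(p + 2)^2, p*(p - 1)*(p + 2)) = p + 2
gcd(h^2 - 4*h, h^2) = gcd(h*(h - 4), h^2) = h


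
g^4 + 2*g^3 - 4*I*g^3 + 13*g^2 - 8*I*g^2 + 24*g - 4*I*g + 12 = (g - 6*I)*(g + 2*I)*(-I*g - I)*(I*g + I)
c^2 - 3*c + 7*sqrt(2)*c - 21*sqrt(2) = (c - 3)*(c + 7*sqrt(2))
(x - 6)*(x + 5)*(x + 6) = x^3 + 5*x^2 - 36*x - 180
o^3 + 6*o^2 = o^2*(o + 6)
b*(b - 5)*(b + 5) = b^3 - 25*b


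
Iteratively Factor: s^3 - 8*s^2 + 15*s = (s - 3)*(s^2 - 5*s) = s*(s - 3)*(s - 5)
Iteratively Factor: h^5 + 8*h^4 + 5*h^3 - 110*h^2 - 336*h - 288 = (h + 3)*(h^4 + 5*h^3 - 10*h^2 - 80*h - 96) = (h + 2)*(h + 3)*(h^3 + 3*h^2 - 16*h - 48) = (h + 2)*(h + 3)^2*(h^2 - 16) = (h - 4)*(h + 2)*(h + 3)^2*(h + 4)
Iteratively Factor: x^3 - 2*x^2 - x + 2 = (x - 2)*(x^2 - 1) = (x - 2)*(x - 1)*(x + 1)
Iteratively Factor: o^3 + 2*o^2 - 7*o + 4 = (o - 1)*(o^2 + 3*o - 4) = (o - 1)^2*(o + 4)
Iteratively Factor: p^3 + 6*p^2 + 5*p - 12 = (p - 1)*(p^2 + 7*p + 12) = (p - 1)*(p + 3)*(p + 4)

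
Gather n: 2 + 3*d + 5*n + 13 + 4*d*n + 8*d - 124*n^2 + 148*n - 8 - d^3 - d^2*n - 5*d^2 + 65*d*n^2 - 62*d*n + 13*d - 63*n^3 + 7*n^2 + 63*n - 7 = -d^3 - 5*d^2 + 24*d - 63*n^3 + n^2*(65*d - 117) + n*(-d^2 - 58*d + 216)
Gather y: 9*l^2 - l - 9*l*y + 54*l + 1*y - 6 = 9*l^2 + 53*l + y*(1 - 9*l) - 6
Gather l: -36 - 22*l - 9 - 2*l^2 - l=-2*l^2 - 23*l - 45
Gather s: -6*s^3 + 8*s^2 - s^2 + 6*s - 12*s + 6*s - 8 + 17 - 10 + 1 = -6*s^3 + 7*s^2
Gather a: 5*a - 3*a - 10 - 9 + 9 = 2*a - 10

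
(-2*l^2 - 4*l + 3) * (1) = -2*l^2 - 4*l + 3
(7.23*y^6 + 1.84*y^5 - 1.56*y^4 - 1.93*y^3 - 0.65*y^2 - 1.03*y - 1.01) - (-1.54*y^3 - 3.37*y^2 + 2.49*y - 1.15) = 7.23*y^6 + 1.84*y^5 - 1.56*y^4 - 0.39*y^3 + 2.72*y^2 - 3.52*y + 0.14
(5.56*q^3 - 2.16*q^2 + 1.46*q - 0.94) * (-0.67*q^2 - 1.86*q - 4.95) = -3.7252*q^5 - 8.8944*q^4 - 24.4826*q^3 + 8.6062*q^2 - 5.4786*q + 4.653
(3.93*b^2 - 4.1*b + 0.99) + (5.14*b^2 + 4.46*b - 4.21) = 9.07*b^2 + 0.36*b - 3.22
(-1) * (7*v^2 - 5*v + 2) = -7*v^2 + 5*v - 2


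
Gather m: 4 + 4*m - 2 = 4*m + 2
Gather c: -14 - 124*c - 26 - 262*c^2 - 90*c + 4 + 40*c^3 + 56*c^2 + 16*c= 40*c^3 - 206*c^2 - 198*c - 36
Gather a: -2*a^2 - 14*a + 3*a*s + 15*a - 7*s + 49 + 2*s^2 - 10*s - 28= -2*a^2 + a*(3*s + 1) + 2*s^2 - 17*s + 21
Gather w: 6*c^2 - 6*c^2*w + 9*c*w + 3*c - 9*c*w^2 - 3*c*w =6*c^2 - 9*c*w^2 + 3*c + w*(-6*c^2 + 6*c)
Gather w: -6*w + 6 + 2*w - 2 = 4 - 4*w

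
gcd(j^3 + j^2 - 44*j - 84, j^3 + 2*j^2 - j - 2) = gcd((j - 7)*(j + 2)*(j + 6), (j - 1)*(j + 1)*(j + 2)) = j + 2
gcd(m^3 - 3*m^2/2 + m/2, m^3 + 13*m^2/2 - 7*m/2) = m^2 - m/2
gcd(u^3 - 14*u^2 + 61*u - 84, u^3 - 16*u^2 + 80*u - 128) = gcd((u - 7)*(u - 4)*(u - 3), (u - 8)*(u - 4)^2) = u - 4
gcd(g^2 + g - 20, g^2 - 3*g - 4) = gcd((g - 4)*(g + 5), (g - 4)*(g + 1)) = g - 4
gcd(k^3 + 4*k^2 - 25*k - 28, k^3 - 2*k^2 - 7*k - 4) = k^2 - 3*k - 4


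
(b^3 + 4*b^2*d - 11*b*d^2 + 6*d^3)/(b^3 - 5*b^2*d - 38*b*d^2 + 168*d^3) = (b^2 - 2*b*d + d^2)/(b^2 - 11*b*d + 28*d^2)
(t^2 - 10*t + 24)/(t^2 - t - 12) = (t - 6)/(t + 3)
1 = 1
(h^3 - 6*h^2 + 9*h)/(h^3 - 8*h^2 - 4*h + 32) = h*(h^2 - 6*h + 9)/(h^3 - 8*h^2 - 4*h + 32)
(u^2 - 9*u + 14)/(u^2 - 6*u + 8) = (u - 7)/(u - 4)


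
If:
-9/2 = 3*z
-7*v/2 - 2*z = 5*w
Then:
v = 6/7 - 10*w/7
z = -3/2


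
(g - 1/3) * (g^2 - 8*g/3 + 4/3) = g^3 - 3*g^2 + 20*g/9 - 4/9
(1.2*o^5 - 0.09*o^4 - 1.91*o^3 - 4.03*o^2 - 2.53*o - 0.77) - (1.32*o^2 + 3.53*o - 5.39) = 1.2*o^5 - 0.09*o^4 - 1.91*o^3 - 5.35*o^2 - 6.06*o + 4.62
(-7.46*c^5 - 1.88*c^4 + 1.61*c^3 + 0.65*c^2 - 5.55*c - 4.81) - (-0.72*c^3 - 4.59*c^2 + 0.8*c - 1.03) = -7.46*c^5 - 1.88*c^4 + 2.33*c^3 + 5.24*c^2 - 6.35*c - 3.78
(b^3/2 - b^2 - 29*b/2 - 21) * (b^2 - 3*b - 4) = b^5/2 - 5*b^4/2 - 27*b^3/2 + 53*b^2/2 + 121*b + 84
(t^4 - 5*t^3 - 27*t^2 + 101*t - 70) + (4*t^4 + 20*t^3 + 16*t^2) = 5*t^4 + 15*t^3 - 11*t^2 + 101*t - 70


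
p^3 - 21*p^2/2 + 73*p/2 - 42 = (p - 4)*(p - 7/2)*(p - 3)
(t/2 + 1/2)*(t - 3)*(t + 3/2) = t^3/2 - t^2/4 - 3*t - 9/4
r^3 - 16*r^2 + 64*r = r*(r - 8)^2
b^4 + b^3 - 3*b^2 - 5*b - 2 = (b - 2)*(b + 1)^3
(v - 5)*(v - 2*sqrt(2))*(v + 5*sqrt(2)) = v^3 - 5*v^2 + 3*sqrt(2)*v^2 - 15*sqrt(2)*v - 20*v + 100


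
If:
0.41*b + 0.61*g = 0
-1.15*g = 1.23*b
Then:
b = 0.00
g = 0.00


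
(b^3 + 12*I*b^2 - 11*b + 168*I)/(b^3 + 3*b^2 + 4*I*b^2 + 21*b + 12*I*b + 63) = (b + 8*I)/(b + 3)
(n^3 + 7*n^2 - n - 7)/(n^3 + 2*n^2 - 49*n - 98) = (n^2 - 1)/(n^2 - 5*n - 14)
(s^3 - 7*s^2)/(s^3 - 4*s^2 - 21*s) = s/(s + 3)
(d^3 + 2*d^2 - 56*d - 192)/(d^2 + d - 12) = (d^2 - 2*d - 48)/(d - 3)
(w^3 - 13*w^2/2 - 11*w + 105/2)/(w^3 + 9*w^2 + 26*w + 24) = (2*w^2 - 19*w + 35)/(2*(w^2 + 6*w + 8))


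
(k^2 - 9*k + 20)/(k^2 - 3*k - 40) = (-k^2 + 9*k - 20)/(-k^2 + 3*k + 40)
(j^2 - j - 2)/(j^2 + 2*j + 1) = (j - 2)/(j + 1)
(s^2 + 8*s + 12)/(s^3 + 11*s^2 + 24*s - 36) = (s + 2)/(s^2 + 5*s - 6)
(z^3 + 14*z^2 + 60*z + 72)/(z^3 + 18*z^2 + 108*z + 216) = (z + 2)/(z + 6)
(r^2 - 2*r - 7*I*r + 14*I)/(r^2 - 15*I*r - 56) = (r - 2)/(r - 8*I)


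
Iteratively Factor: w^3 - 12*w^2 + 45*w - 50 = (w - 2)*(w^2 - 10*w + 25) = (w - 5)*(w - 2)*(w - 5)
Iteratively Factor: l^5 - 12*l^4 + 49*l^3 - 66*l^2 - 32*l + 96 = (l + 1)*(l^4 - 13*l^3 + 62*l^2 - 128*l + 96) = (l - 2)*(l + 1)*(l^3 - 11*l^2 + 40*l - 48) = (l - 4)*(l - 2)*(l + 1)*(l^2 - 7*l + 12) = (l - 4)*(l - 3)*(l - 2)*(l + 1)*(l - 4)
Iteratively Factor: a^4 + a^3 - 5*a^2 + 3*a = (a + 3)*(a^3 - 2*a^2 + a) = a*(a + 3)*(a^2 - 2*a + 1) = a*(a - 1)*(a + 3)*(a - 1)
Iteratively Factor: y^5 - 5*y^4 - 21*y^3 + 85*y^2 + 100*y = (y)*(y^4 - 5*y^3 - 21*y^2 + 85*y + 100) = y*(y + 1)*(y^3 - 6*y^2 - 15*y + 100) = y*(y + 1)*(y + 4)*(y^2 - 10*y + 25) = y*(y - 5)*(y + 1)*(y + 4)*(y - 5)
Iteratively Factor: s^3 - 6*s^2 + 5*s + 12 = (s - 3)*(s^2 - 3*s - 4) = (s - 4)*(s - 3)*(s + 1)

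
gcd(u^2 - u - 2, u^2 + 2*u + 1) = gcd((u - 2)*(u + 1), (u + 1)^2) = u + 1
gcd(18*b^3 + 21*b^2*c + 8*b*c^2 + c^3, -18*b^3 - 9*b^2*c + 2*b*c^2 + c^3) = 6*b^2 + 5*b*c + c^2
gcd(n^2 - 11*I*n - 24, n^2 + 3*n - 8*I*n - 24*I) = n - 8*I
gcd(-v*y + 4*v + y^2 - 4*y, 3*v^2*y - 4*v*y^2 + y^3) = -v + y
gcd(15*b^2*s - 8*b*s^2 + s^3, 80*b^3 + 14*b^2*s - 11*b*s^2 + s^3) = -5*b + s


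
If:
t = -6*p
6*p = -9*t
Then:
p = 0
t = 0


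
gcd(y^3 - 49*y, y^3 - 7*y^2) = y^2 - 7*y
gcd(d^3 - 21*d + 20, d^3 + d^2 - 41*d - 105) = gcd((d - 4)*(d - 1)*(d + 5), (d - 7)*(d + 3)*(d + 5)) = d + 5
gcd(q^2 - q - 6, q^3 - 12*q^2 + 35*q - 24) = q - 3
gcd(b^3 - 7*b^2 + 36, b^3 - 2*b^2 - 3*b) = b - 3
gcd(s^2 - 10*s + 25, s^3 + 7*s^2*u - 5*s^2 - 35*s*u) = s - 5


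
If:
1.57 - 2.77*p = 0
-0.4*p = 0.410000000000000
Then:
No Solution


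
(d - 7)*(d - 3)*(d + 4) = d^3 - 6*d^2 - 19*d + 84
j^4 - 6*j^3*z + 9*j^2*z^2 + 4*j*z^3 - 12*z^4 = (j - 3*z)*(j - 2*z)^2*(j + z)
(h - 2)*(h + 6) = h^2 + 4*h - 12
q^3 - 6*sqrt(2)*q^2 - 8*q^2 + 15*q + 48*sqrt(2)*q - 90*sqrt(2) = (q - 5)*(q - 3)*(q - 6*sqrt(2))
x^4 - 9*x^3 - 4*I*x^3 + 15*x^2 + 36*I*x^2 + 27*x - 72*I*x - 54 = (x - 6)*(x - 3)*(x - 3*I)*(x - I)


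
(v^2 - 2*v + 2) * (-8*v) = -8*v^3 + 16*v^2 - 16*v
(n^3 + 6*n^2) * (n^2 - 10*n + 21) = n^5 - 4*n^4 - 39*n^3 + 126*n^2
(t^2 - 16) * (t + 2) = t^3 + 2*t^2 - 16*t - 32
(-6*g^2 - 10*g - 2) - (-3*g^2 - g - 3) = -3*g^2 - 9*g + 1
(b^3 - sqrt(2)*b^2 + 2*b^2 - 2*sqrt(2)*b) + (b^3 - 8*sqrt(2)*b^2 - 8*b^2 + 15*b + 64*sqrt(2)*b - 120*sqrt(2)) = 2*b^3 - 9*sqrt(2)*b^2 - 6*b^2 + 15*b + 62*sqrt(2)*b - 120*sqrt(2)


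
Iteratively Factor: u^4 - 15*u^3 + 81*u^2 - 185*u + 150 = (u - 5)*(u^3 - 10*u^2 + 31*u - 30) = (u - 5)^2*(u^2 - 5*u + 6) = (u - 5)^2*(u - 3)*(u - 2)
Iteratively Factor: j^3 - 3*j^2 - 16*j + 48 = (j + 4)*(j^2 - 7*j + 12) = (j - 3)*(j + 4)*(j - 4)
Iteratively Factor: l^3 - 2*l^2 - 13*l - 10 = (l + 1)*(l^2 - 3*l - 10) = (l + 1)*(l + 2)*(l - 5)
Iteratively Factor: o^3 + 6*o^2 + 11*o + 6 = (o + 1)*(o^2 + 5*o + 6) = (o + 1)*(o + 2)*(o + 3)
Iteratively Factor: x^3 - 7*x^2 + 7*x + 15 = (x + 1)*(x^2 - 8*x + 15) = (x - 3)*(x + 1)*(x - 5)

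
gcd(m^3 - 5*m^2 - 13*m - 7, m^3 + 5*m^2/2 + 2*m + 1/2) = m^2 + 2*m + 1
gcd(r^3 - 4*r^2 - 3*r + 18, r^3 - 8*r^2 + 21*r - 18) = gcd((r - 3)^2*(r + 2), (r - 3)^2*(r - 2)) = r^2 - 6*r + 9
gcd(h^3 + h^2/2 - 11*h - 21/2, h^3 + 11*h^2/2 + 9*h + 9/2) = h^2 + 4*h + 3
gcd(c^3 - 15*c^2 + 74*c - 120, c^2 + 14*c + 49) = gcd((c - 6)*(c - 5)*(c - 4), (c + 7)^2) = 1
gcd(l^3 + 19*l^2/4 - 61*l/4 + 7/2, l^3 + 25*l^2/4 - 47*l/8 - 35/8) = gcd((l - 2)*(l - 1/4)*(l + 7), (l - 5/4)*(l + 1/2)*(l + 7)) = l + 7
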